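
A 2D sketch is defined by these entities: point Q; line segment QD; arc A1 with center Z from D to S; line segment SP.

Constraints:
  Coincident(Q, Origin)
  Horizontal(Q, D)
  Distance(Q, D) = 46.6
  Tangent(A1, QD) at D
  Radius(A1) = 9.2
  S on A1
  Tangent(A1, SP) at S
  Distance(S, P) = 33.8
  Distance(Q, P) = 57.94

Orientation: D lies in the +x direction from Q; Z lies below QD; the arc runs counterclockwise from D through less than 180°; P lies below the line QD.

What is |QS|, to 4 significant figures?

38.59

Checks: |ZS| = 9.200 ✓; ∠(ZS, SP) = 90.00° ✓; |SP| = 33.80 ✓; |QP| = 57.94 ✓.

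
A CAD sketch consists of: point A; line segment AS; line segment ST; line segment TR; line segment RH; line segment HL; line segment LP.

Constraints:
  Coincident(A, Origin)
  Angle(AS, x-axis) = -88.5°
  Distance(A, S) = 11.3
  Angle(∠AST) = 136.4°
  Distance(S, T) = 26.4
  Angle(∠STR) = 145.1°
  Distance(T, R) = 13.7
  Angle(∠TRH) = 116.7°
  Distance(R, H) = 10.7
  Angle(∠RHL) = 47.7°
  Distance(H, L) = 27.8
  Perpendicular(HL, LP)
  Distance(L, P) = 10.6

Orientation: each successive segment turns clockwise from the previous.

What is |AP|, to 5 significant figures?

38.969

A is at the origin; AS runs at -88.5° with length 11.3, so S = (0.29580, -11.296). ∠AST = 136.4° gives ST at -132.10° from the x-axis; with |ST| = 26.4, T = (-17.403, -30.884). ∠STR = 145.1° gives TR at -167.00° from the x-axis; with |TR| = 13.7, R = (-30.752, -33.966). ∠TRH = 116.7° gives RH at 129.70° from the x-axis; with |RH| = 10.7, H = (-37.587, -25.734). ∠RHL = 47.7° gives HL at -2.6000° from the x-axis; with |HL| = 27.8, L = (-9.8158, -26.995). HL ⟂ LP, so LP runs at -92.600°; with |LP| = 10.6, P = (-10.297, -37.584). Then |AP| = |P − A| = 38.969.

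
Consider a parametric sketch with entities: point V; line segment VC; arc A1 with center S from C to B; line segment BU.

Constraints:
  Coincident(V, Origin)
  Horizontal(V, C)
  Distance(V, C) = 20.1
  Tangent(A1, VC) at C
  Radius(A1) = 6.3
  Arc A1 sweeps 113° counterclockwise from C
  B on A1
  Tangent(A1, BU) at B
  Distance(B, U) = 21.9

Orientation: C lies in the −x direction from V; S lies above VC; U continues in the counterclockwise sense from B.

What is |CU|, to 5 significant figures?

29.052

On A1, C sits at bearing -90° from S; a 113° counterclockwise sweep puts B at bearing 23°, so B = S + 6.3·(cos 23°, sin 23°) = (-14.301, 8.7616). Since A1 is tangent to BU there, SB ⟂ BU, so BU runs along (−sin 23°, cos 23°); with |BU| = 21.9, U = (-22.858, 28.921). Then |CU| = |U − C| = 29.052.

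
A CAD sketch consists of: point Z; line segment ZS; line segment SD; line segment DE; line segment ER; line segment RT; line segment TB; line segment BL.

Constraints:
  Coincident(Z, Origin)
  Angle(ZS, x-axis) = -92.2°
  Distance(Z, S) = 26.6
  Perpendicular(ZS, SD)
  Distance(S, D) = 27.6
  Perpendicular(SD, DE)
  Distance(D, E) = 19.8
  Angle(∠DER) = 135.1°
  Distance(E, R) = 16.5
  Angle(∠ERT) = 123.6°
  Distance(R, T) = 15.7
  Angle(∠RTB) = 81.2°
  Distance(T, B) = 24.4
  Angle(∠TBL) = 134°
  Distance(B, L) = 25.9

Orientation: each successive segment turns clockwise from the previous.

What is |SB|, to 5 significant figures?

10.497

Z is at the origin; ZS runs at -92.2° with length 26.6, so S = (-1.0211, -26.580). ZS ⟂ SD, so SD runs at 177.80°; with |SD| = 27.6, D = (-28.601, -25.521). SD ⟂ DE, so DE runs at 87.800°; with |DE| = 19.8, E = (-27.841, -5.7355). ∠DER = 135.1° gives ER at 42.900° from the x-axis; with |ER| = 16.5, R = (-15.754, 5.4964). ∠ERT = 123.6° gives RT at -13.500° from the x-axis; with |RT| = 15.7, T = (-0.48753, 1.8313). ∠RTB = 81.2° gives TB at -112.30° from the x-axis; with |TB| = 24.4, B = (-9.7463, -20.744). Then |SB| = |B − S| = 10.497.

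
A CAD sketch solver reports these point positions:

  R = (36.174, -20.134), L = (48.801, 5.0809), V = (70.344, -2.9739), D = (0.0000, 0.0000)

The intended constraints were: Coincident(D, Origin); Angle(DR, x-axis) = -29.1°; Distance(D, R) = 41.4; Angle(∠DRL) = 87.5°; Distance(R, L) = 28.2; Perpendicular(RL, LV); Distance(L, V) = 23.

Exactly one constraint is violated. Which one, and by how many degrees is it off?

Perpendicular(RL, LV) — off by 6.10°.

D = (0.00, 0.00) ✓; DR at -29.10° ✓; |DR| = 41.40 ✓; ∠DRL = 87.50° ✓; |RL| = 28.20 ✓; ∠(RL, LV) = 83.90° ✗; |LV| = 23.00 ✓.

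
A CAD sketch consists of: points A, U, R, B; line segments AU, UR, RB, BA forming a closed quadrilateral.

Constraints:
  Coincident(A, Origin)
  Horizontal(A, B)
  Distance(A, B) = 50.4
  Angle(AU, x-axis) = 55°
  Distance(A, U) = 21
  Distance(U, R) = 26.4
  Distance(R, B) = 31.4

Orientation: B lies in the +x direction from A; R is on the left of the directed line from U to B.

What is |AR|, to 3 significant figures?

45.7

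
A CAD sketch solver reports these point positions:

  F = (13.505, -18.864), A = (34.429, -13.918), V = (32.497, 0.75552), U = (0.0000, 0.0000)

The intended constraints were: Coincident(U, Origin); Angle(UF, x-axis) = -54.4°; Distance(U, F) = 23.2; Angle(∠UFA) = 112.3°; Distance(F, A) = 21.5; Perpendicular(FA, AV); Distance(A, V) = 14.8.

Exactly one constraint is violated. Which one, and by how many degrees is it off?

Perpendicular(FA, AV) — off by 5.80°.

U = (0.00, 0.00) ✓; UF at -54.40° ✓; |UF| = 23.20 ✓; ∠UFA = 112.3° ✓; |FA| = 21.50 ✓; ∠(FA, AV) = 84.20° ✗; |AV| = 14.80 ✓.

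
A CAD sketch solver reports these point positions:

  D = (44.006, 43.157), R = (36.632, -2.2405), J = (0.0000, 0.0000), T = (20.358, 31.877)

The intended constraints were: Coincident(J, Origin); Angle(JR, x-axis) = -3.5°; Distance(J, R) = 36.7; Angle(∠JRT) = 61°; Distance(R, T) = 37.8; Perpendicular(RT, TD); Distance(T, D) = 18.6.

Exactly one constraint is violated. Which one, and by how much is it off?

Distance(T, D) = 18.6 — off by 7.60.

J = (0.00, 0.00) ✓; JR at -3.500° ✓; |JR| = 36.70 ✓; ∠JRT = 61.00° ✓; |RT| = 37.80 ✓; ∠(RT, TD) = 90.00° ✓; |TD| = 26.20 ✗.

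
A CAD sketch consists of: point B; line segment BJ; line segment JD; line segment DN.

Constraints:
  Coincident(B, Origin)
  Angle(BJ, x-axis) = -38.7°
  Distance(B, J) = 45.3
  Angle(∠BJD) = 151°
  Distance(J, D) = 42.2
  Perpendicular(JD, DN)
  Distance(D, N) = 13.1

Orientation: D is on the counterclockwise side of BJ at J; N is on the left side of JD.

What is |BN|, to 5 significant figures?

82.299

B is at the origin; BJ runs at -38.7° with length 45.3, so J = 45.3·(cos -38.7°, sin -38.7°) = (35.353, -28.323). ∠BJD = 151.0°, so JD runs at -38.7° + (180° − 151.0°) = -9.7000° from the x-axis; with |JD| = 42.2, D = J + 42.2·(cos -9.7000°, sin -9.7000°) = (76.950, -35.434). The perpendicularity gives DN at right angles to JD; with |DN| = 13.1 on the left of JD, N = D + 13.1·(0.16849, 0.98570) = (79.157, -22.521). Then |BN| = |N − B| = 82.299.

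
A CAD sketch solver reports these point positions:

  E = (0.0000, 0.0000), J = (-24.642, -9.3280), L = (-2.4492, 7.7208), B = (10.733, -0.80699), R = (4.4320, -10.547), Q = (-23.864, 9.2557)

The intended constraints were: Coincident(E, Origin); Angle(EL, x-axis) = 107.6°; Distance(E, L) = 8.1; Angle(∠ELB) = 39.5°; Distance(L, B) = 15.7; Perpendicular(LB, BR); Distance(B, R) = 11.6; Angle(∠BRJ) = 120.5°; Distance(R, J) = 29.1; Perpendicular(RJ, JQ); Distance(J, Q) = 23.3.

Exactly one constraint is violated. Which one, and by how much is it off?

Distance(J, Q) = 23.3 — off by 4.70.

E = (0.00, 0.00) ✓; EL at 107.6° ✓; |EL| = 8.100 ✓; ∠ELB = 39.50° ✓; |LB| = 15.70 ✓; ∠(LB, BR) = 90.00° ✓; |BR| = 11.60 ✓; ∠BRJ = 120.5° ✓; |RJ| = 29.10 ✓; ∠(RJ, JQ) = 90.00° ✓; |JQ| = 18.60 ✗.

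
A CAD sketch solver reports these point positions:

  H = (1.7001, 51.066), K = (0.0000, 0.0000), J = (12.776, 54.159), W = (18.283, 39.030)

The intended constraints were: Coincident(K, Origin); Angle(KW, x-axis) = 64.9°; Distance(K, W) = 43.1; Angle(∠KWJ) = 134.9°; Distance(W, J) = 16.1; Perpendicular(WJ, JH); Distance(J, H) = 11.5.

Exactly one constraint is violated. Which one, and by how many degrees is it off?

Perpendicular(WJ, JH) — off by 4.40°.

K = (0.00, 0.00) ✓; KW at 64.90° ✓; |KW| = 43.10 ✓; ∠KWJ = 134.9° ✓; |WJ| = 16.10 ✓; ∠(WJ, JH) = 85.60° ✗; |JH| = 11.50 ✓.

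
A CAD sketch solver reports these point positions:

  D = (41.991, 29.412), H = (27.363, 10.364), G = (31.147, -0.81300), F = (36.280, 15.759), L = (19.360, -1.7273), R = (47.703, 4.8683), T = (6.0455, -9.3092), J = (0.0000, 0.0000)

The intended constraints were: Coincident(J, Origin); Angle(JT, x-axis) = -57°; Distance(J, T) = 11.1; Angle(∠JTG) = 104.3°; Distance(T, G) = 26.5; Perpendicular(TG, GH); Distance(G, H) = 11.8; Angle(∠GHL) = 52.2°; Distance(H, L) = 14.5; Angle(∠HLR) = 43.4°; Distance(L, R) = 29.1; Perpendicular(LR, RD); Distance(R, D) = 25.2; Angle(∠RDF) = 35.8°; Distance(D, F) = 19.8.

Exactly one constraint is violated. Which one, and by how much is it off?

Distance(D, F) = 19.8 — off by 5.00.

J = (0.00, 0.00) ✓; JT at -57.00° ✓; |JT| = 11.10 ✓; ∠JTG = 104.3° ✓; |TG| = 26.50 ✓; ∠(TG, GH) = 90.00° ✓; |GH| = 11.80 ✓; ∠GHL = 52.20° ✓; |HL| = 14.50 ✓; ∠HLR = 43.40° ✓; |LR| = 29.10 ✓; ∠(LR, RD) = 90.00° ✓; |RD| = 25.20 ✓; ∠RDF = 35.80° ✓; |DF| = 14.80 ✗.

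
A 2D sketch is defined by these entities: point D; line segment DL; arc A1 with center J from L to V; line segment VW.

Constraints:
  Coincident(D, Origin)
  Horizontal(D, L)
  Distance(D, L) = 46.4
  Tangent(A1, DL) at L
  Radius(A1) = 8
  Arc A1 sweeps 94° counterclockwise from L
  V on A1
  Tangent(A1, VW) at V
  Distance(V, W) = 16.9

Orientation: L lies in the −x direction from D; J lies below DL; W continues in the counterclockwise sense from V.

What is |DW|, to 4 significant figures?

58.96

D is at the origin; D and L share the same y with |DL| = 46.4 and L on the −x side, so L = (-46.40, 0.000). Since A1 is tangent to DL there, JL ⟂ DL, so J = L + (0, -8) = (-46.40, -8.000). On A1, L sits at bearing 90° from J; a 94° counterclockwise sweep puts V at bearing 184°, so V = J + 8.0·(cos 184°, sin 184°) = (-54.38, -8.558). A1 meets VW tangentially, so JV is at right angles to VW, so VW runs along (−sin 184°, cos 184°); with |VW| = 16.9, W = (-53.20, -25.42). Then |DW| = |W − D| = 58.96.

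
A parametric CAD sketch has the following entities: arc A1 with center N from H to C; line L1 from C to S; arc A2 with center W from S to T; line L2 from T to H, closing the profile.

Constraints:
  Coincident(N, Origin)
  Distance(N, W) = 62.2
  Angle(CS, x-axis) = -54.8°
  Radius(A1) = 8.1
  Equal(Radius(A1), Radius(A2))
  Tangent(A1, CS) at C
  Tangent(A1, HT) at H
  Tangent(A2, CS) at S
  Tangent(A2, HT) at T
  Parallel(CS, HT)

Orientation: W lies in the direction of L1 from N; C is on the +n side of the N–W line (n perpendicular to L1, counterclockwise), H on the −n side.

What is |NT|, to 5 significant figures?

62.725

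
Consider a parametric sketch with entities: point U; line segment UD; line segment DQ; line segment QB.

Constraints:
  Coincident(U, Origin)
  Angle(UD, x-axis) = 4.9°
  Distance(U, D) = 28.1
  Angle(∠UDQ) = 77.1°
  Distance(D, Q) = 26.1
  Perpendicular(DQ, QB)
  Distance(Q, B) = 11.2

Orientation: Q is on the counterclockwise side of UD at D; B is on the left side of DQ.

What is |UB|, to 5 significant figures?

25.598

∠UDQ = 77.1°, so DQ runs at 4.9° + (180° − 77.1°) = 107.80° from the x-axis; with |DQ| = 26.1, Q = D + 26.1·(cos 107.80°, sin 107.80°) = (20.019, 27.251). The perpendicularity gives QB at right angles to DQ; with |QB| = 11.2 on the left of DQ, B = Q + 11.2·(-0.95213, -0.30570) = (9.3548, 23.827). Then |UB| = |B − U| = 25.598.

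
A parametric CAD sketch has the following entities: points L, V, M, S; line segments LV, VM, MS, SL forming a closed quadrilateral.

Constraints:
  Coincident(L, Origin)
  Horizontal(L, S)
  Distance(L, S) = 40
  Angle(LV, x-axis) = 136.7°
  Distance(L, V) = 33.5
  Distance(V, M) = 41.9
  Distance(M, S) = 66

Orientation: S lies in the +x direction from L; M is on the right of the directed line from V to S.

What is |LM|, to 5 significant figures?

29.956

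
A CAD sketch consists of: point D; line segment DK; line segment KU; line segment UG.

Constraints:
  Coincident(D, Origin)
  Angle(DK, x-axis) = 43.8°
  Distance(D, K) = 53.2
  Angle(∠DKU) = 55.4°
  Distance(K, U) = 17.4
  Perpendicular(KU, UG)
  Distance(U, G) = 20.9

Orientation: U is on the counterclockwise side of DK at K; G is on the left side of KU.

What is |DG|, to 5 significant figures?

26.231

D is at the origin; DK runs at 43.8° with length 53.2, so K = 53.2·(cos 43.8°, sin 43.8°) = (38.398, 36.822). ∠DKU = 55.4°, so KU runs at 43.8° + (180° − 55.4°) = 168.40° from the x-axis; with |KU| = 17.4, U = K + 17.4·(cos 168.40°, sin 168.40°) = (21.353, 40.321). KU ⟂ UG; with |UG| = 20.9 on the left of KU, G = U + 20.9·(-0.20108, -0.97958) = (17.151, 19.848). Then |DG| = |G − D| = 26.231.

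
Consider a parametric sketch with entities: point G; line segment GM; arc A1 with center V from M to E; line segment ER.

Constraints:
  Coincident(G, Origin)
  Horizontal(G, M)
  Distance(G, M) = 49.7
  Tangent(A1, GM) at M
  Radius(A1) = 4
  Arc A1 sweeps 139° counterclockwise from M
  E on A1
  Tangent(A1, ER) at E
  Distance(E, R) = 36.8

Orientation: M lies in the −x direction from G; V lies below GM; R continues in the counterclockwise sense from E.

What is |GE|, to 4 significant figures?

52.79

Since A1 is tangent to GM there, VM ⟂ GM, so V = M + (0, -4) = (-49.70, -4.000). On A1, M sits at bearing 90° from V; a 139° counterclockwise sweep puts E at bearing 229°, so E = V + 4.0·(cos 229°, sin 229°) = (-52.32, -7.019). Then |GE| = |E − G| = 52.79.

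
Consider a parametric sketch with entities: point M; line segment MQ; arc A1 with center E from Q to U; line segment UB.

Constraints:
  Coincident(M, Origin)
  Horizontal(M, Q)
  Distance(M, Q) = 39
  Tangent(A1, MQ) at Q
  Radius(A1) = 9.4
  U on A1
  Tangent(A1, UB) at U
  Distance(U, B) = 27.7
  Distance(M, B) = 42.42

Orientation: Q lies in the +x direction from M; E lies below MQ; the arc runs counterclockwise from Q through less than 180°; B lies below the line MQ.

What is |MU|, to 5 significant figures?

30.726

Checks: |EU| = 9.400 ✓; ∠(EU, UB) = 90.00° ✓; |UB| = 27.70 ✓; |MB| = 42.42 ✓.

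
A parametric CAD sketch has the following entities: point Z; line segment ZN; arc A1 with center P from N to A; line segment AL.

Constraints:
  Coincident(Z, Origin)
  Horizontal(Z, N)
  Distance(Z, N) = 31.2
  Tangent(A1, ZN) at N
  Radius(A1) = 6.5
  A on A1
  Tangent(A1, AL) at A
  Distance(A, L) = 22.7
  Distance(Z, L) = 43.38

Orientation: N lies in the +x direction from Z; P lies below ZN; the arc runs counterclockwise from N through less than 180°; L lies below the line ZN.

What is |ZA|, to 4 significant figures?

26.30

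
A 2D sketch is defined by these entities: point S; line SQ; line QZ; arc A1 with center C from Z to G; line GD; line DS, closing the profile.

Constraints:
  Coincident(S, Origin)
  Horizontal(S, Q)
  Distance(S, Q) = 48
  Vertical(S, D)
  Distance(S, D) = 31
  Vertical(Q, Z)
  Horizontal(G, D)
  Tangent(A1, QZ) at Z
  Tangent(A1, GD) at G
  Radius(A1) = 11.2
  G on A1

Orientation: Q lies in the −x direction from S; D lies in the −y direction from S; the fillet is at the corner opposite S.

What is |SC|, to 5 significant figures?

41.789

S is at the origin; SQ is horizontal with |SQ| = 48.0 and Q on the −x side, so Q = (-48.000, 0.0000). S and D share the same x with |SD| = 31.0 and D on the −y side, so D = (0.0000, -31.000). The virtual corner opposite S is at (-48.000, -31.000). A1 meets QZ tangentially, so CZ is at right angles to QZ and tangency of A1 to GD means the radius CG is perpendicular to GD, with radius 11.2, so the center C sits 11.2 in from both sides at C = (-36.800, -19.800). Then |SC| = |C − S| = 41.789.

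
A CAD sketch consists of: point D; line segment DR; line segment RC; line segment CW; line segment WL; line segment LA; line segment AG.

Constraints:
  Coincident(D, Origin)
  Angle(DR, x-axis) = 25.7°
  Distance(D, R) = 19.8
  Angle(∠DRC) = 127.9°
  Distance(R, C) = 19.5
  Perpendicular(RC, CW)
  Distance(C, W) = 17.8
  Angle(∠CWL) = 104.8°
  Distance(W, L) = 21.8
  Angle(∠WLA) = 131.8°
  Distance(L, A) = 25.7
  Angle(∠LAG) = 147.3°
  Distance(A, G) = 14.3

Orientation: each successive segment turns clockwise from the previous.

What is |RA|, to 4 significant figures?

24.81

∠CWL = 104.8° gives WL at 168.4° from the x-axis; with |WL| = 21.8, L = (6.038, -11.64). ∠WLA = 131.8° gives LA at 120.2° from the x-axis; with |LA| = 25.7, A = (-6.889, 10.57). Then |RA| = |A − R| = 24.81.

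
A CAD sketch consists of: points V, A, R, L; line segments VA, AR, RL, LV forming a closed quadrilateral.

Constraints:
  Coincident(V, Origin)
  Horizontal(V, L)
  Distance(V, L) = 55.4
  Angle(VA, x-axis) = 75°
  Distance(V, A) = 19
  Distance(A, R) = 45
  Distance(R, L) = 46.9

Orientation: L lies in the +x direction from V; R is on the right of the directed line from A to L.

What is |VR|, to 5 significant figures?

29.870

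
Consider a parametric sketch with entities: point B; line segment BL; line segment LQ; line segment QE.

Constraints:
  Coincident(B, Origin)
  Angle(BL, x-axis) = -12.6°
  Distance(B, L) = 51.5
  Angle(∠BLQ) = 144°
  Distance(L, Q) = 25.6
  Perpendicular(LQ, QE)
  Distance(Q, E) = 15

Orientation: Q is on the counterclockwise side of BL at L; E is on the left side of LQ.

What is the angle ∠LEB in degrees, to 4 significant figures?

43.16°

B is at the origin; BL runs at -12.6° with length 51.5, so L = 51.5·(cos -12.6°, sin -12.6°) = (50.26, -11.23). ∠BLQ = 144.0°, so LQ runs at -12.6° + (180° − 144.0°) = 23.40° from the x-axis; with |LQ| = 25.6, Q = L + 25.6·(cos 23.40°, sin 23.40°) = (73.75, -1.067). LQ is perpendicular to QE; with |QE| = 15.0 on the left of LQ, E = Q + 15.0·(-0.3971, 0.9178) = (67.80, 12.70). Then cos ∠LEB = EL·EB / (|EL||EB|), giving 43.16°.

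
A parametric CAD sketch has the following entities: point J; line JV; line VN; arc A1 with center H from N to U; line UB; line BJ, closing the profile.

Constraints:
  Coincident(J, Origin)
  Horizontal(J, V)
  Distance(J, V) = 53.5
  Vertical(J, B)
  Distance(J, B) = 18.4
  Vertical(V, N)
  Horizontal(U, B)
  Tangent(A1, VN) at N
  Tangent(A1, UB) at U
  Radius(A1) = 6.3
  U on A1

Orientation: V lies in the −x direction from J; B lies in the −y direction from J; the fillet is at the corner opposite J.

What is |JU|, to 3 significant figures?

50.7

The virtual corner opposite J is at (-53.5, -18.4). Since A1 is tangent to VN there, HN ⟂ VN and the tangent condition forces HU to be normal to UB, with radius 6.3, so the center H sits 6.3 in from both sides at H = (-47.2, -12.1). That places the tangent points at N = (-53.5, -12.1) on VN and U = (-47.2, -18.4) on UB. Then |JU| = |U − J| = 50.7.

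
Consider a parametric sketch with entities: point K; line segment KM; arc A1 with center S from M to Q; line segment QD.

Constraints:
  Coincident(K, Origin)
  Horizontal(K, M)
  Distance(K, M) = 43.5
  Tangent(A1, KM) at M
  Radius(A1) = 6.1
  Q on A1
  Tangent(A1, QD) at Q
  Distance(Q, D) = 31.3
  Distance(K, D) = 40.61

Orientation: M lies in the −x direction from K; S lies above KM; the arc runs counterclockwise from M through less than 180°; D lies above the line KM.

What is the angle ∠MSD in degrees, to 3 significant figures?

144°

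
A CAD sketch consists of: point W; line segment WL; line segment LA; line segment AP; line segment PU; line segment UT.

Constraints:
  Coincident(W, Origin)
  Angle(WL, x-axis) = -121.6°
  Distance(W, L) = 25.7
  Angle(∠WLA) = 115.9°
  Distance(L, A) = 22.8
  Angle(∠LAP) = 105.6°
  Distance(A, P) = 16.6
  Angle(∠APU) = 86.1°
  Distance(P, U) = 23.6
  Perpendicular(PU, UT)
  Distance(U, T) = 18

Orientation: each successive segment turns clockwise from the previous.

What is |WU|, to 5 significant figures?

15.558

W is at the origin; WL runs at -121.6° with length 25.7, so L = (-13.466, -21.889). ∠WLA = 115.9° gives LA at 174.30° from the x-axis; with |LA| = 22.8, A = (-36.154, -19.625). ∠LAP = 105.6° gives AP at 99.900° from the x-axis; with |AP| = 16.6, P = (-39.008, -3.2721). ∠APU = 86.1° gives PU at 6.0000° from the x-axis; with |PU| = 23.6, U = (-15.537, -0.80521). Then |WU| = |U − W| = 15.558.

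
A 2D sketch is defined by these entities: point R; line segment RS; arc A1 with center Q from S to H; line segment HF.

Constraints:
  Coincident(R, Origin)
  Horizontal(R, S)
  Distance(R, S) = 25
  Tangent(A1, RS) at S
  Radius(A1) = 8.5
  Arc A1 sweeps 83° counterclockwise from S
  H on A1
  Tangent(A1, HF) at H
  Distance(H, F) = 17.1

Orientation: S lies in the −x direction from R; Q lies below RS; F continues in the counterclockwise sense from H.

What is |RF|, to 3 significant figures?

43.1

R is at the origin; RS is horizontal with |RS| = 25.0 and S on the −x side, so S = (-25.0, 0.00). A1 meets RS tangentially, so QS is at right angles to RS, so Q = S + (0, -8.5) = (-25.0, -8.50). On A1, S sits at bearing 90° from Q; an 83° counterclockwise sweep puts H at bearing 173°, so H = Q + 8.5·(cos 173°, sin 173°) = (-33.4, -7.46). A1 meets HF tangentially, so QH is at right angles to HF, so HF runs along (−sin 173°, cos 173°); with |HF| = 17.1, F = (-35.5, -24.4). Then |RF| = |F − R| = 43.1.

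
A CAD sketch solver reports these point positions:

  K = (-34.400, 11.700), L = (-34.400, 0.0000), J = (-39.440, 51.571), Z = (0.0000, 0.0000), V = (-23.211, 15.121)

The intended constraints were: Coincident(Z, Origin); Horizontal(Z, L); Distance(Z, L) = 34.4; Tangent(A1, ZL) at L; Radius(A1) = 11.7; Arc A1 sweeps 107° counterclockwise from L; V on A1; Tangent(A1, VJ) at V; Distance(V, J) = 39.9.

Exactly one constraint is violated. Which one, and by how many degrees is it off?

Tangent(A1, VJ) at V — off by 7.00°.

Z = (0.00, 0.00) ✓; Z.y = 0.00, L.y = 0.00 ✓; |ZL| = 34.40 ✓; ∠(KL, LZ) = 90.00° ✓; |KL| = 11.70 ✓; bearing(K→V) − bearing(K→L) = 107.0° ✓; |KV| = 11.70 ✓; ∠(KV, VJ) = 83.00° ✗; |VJ| = 39.90 ✓.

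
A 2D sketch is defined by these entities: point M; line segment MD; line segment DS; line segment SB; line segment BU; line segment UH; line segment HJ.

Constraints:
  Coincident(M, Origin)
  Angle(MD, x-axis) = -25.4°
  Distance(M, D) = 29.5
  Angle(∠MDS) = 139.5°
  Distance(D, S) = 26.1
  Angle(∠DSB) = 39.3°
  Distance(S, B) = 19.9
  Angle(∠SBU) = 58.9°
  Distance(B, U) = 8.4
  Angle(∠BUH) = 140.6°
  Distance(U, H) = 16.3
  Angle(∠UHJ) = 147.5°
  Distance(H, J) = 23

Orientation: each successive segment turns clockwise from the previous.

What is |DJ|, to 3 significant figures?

43.4

M is at the origin; MD runs at -25.4° with length 29.5, so D = (26.6, -12.7). ∠MDS = 139.5° gives DS at -65.9° from the x-axis; with |DS| = 26.1, S = (37.3, -36.5). ∠DSB = 39.3° gives SB at 153° from the x-axis; with |SB| = 19.9, B = (19.5, -27.6). ∠SBU = 58.9° gives BU at 32.3° from the x-axis; with |BU| = 8.4, U = (26.6, -23.1). ∠BUH = 140.6° gives UH at -7.10° from the x-axis; with |UH| = 16.3, H = (42.8, -25.1). ∠UHJ = 147.5° gives HJ at -39.6° from the x-axis; with |HJ| = 23.0, J = (60.5, -39.8). Then |DJ| = |J − D| = 43.4.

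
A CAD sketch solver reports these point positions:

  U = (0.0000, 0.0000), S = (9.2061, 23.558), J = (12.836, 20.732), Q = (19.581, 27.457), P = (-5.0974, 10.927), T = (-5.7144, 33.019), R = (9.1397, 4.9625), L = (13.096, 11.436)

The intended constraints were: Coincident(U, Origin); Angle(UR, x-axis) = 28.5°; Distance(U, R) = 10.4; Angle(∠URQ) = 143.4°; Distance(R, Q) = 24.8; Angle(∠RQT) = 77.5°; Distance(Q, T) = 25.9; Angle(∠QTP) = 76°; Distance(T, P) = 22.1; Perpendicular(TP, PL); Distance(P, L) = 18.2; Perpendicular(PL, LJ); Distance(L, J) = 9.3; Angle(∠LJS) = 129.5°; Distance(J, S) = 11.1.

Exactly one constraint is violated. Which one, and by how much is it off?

Distance(J, S) = 11.1 — off by 6.50.

U = (0.00, 0.00) ✓; UR at 28.50° ✓; |UR| = 10.40 ✓; ∠URQ = 143.4° ✓; |RQ| = 24.80 ✓; ∠RQT = 77.50° ✓; |QT| = 25.90 ✓; ∠QTP = 76.00° ✓; |TP| = 22.10 ✓; ∠(TP, PL) = 90.00° ✓; |PL| = 18.20 ✓; ∠(PL, LJ) = 90.00° ✓; |LJ| = 9.300 ✓; ∠LJS = 129.5° ✓; |JS| = 4.600 ✗.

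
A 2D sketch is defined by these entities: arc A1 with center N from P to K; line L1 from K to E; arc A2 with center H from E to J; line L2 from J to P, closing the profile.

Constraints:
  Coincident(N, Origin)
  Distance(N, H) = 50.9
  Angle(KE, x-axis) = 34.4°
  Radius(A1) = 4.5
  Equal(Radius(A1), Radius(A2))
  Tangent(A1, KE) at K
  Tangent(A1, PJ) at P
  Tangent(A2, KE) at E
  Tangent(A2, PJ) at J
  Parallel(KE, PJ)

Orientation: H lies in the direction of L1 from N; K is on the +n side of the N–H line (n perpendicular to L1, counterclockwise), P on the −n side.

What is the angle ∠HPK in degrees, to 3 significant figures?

84.9°

The slot axis is L1's direction at 34.4°, so u = (cos 34.4°, sin 34.4°) = (0.825, 0.565) and n = (−sin 34.4°, cos 34.4°) = (-0.565, 0.825). N is at the origin and H lies 50.9 along u from N, so H = 50.9·u = (42.0, 28.8). Tangency of A1 to both parallel lines with radius 4.5 puts K and P at N ± 4.5·n: K = (-2.54, 3.71), P = (2.54, -3.71). Then cos ∠HPK = PH·PK / (|PH||PK|), giving 84.9°.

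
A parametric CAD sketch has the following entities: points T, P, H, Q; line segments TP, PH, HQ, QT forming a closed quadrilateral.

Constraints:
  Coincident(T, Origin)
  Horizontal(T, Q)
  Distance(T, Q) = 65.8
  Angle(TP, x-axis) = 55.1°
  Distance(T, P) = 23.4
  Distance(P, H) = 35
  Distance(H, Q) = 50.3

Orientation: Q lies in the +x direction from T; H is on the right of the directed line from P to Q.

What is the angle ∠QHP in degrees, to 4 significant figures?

79.53°

Checks: T.y = 0.00, Q.y = 0.00 ✓; |PH| = 35.00 ✓; |HQ| = 50.30 ✓.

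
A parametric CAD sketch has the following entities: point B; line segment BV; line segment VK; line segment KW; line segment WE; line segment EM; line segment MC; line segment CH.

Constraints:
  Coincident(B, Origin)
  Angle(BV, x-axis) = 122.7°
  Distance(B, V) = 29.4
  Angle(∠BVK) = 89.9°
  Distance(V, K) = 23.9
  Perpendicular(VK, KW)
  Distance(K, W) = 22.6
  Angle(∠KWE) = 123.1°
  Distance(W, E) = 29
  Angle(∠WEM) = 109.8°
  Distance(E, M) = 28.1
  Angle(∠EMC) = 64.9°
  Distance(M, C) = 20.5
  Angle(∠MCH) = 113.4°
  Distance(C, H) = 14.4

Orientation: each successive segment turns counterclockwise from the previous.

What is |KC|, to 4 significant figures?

30.96

∠WEM = 109.8° gives EM at 69.90° from the x-axis; with |EM| = 28.1, M = (14.93, 19.03). ∠EMC = 64.9° gives MC at -175.0° from the x-axis; with |MC| = 20.5, C = (-5.496, 17.25). Then |KC| = |C − K| = 30.96.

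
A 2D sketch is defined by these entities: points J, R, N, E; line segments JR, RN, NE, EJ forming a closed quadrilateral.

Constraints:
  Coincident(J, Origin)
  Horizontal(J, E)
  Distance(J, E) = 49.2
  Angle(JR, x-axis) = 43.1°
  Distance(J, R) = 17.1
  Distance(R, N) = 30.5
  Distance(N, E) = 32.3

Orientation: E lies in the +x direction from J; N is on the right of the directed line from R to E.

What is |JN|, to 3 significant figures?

27.9

J is at the origin; JE is horizontal with |JE| = 49.2 and E in +x, so E = (49.2, 0). JR runs at 43.1° with |JR| = 17.1, so R = (12.5, 11.7). N is determined by |RN| = 30.5 and |NE| = 32.3 together: it lies at the intersection of circle(R, 30.5) and circle(E, 32.3). With |RE| = 38.5, the foot of the radical line on RE is 17.8 from R and the perpendicular offset is √(30.5² − 17.8²) = 24.8. Taking the right-of-RE solution: N = (21.9, -17.3).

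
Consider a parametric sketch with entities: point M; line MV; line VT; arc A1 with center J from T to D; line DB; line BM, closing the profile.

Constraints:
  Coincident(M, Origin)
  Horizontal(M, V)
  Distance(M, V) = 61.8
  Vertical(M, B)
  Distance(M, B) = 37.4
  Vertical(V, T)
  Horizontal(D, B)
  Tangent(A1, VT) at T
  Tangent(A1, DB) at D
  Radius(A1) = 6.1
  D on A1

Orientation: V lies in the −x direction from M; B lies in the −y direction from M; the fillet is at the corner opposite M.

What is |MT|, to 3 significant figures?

69.3

The virtual corner opposite M is at (-61.8, -37.4). A1 meets VT tangentially, so JT is at right angles to VT and since A1 is tangent to DB there, JD ⟂ DB, with radius 6.1, so the center J sits 6.1 in from both sides at J = (-55.7, -31.3). That places the tangent points at T = (-61.8, -31.3) on VT and D = (-55.7, -37.4) on DB. Then |MT| = |T − M| = 69.3.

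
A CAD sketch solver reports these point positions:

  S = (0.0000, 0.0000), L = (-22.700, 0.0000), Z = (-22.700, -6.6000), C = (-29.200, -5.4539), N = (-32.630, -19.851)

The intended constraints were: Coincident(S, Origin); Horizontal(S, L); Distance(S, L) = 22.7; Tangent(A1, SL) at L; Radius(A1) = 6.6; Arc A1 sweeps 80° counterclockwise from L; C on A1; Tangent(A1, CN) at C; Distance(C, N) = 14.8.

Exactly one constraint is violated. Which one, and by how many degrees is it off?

Tangent(A1, CN) at C — off by 3.40°.

S = (0.00, 0.00) ✓; S.y = 0.00, L.y = 0.00 ✓; |SL| = 22.70 ✓; ∠(ZL, LS) = 90.00° ✓; |ZL| = 6.600 ✓; bearing(Z→C) − bearing(Z→L) = 80.00° ✓; |ZC| = 6.600 ✓; ∠(ZC, CN) = 93.40° ✗; |CN| = 14.80 ✓.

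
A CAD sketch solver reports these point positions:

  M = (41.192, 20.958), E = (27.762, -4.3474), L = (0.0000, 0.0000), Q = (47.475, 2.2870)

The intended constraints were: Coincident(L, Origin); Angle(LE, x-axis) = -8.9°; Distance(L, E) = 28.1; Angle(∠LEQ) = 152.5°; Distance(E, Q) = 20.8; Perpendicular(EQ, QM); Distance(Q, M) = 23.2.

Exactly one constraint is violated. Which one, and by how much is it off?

Distance(Q, M) = 23.2 — off by 3.50.

L = (0.00, 0.00) ✓; LE at -8.900° ✓; |LE| = 28.10 ✓; ∠LEQ = 152.5° ✓; |EQ| = 20.80 ✓; ∠(EQ, QM) = 90.00° ✓; |QM| = 19.70 ✗.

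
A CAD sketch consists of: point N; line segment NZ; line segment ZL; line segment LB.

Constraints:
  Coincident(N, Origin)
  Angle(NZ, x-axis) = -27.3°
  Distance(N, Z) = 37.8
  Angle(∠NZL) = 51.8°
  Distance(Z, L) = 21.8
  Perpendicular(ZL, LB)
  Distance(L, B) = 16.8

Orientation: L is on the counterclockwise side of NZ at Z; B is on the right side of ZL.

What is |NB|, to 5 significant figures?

46.532

∠NZL = 51.8°, so ZL runs at -27.3° + (180° − 51.8°) = 100.90° from the x-axis; with |ZL| = 21.8, L = Z + 21.8·(cos 100.90°, sin 100.90°) = (29.467, 4.0697). ZL ⟂ LB; with |LB| = 16.8 on the right of ZL, B = L + 16.8·(0.98196, 0.18910) = (45.964, 7.2466). Then |NB| = |B − N| = 46.532.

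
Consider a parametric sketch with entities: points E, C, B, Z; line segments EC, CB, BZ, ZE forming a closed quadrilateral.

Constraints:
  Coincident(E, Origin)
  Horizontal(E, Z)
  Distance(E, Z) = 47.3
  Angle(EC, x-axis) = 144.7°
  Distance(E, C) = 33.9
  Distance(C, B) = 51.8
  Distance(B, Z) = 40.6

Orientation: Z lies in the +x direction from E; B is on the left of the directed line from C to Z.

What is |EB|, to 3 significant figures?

39.3

E is at the origin; EZ is horizontal with |EZ| = 47.3 and Z in +x, so Z = (47.3, 0). EC runs at 144.7° with |EC| = 33.9, so C = (-27.7, 19.6). B is determined by |CB| = 51.8 and |BZ| = 40.6 together: it lies at the intersection of circle(C, 51.8) and circle(Z, 40.6). With |CZ| = 77.5, the foot of the radical line on CZ is 45.4 from C and the perpendicular offset is √(51.8² − 45.4²) = 24.9. Taking the left-of-CZ solution: B = (22.6, 32.2).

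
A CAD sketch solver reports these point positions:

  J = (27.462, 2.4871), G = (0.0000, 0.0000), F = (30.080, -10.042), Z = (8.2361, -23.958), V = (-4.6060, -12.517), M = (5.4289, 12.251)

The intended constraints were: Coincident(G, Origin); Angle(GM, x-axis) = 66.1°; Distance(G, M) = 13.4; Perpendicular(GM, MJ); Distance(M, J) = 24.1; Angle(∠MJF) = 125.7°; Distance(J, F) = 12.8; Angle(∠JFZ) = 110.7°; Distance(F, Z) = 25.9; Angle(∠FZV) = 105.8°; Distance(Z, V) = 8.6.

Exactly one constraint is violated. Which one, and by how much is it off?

Distance(Z, V) = 8.6 — off by 8.60.

G = (0.00, 0.00) ✓; GM at 66.10° ✓; |GM| = 13.40 ✓; ∠(GM, MJ) = 90.00° ✓; |MJ| = 24.10 ✓; ∠MJF = 125.7° ✓; |JF| = 12.80 ✓; ∠JFZ = 110.7° ✓; |FZ| = 25.90 ✓; ∠FZV = 105.8° ✓; |ZV| = 17.20 ✗.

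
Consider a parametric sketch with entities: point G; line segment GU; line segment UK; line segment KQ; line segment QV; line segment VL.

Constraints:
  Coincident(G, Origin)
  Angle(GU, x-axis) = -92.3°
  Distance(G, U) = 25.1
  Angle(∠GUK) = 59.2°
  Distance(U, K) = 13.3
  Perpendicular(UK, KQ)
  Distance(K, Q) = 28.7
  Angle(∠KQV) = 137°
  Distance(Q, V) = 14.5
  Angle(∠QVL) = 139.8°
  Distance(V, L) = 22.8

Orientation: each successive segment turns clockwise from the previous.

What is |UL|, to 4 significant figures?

46.20

∠KQV = 137.0° gives QV at 13.90° from the x-axis; with |QV| = 14.5, V = (17.60, 9.709). ∠QVL = 139.8° gives VL at -26.30° from the x-axis; with |VL| = 22.8, L = (38.04, -0.3928). Then |UL| = |L − U| = 46.20.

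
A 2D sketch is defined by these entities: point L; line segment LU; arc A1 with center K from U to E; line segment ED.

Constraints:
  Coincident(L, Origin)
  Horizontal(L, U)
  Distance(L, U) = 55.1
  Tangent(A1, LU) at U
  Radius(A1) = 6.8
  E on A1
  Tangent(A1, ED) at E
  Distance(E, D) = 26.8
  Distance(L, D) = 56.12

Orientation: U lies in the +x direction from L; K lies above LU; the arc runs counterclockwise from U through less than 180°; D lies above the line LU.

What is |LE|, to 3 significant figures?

61.6

Checks: |LU| = 55.10 ✓; |KE| = 6.800 ✓; ∠(KE, ED) = 90.00° ✓; |ED| = 26.80 ✓; |LD| = 56.12 ✓.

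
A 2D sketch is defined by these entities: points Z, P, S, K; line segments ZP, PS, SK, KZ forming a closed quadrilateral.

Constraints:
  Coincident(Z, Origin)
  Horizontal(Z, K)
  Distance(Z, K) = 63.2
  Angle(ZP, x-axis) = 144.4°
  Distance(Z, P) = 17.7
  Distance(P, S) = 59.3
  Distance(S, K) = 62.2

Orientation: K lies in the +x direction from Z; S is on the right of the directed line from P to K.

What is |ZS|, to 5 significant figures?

43.643

Checks: |PS| = 59.30 ✓; |SK| = 62.20 ✓.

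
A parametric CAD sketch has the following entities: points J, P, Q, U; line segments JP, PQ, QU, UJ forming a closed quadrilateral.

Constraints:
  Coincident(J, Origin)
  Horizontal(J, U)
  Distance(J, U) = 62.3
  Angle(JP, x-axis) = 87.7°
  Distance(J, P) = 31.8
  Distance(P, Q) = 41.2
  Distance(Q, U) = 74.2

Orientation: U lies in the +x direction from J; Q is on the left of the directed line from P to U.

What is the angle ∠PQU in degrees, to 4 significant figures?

66.18°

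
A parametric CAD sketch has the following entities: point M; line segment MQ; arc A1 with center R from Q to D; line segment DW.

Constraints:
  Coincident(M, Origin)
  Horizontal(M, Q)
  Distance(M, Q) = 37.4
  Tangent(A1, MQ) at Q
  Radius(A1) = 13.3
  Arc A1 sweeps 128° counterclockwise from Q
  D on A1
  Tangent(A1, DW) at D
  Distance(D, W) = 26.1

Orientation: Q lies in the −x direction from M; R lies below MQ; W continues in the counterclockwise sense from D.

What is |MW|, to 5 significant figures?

52.732

M is at the origin; MQ is horizontal with |MQ| = 37.4 and Q on the −x side, so Q = (-37.400, 0.0000). The tangent condition forces RQ to be normal to MQ, so R = Q + (0, -13.3) = (-37.400, -13.300). On A1, Q sits at bearing 90° from R; a 128° counterclockwise sweep puts D at bearing 218°, so D = R + 13.3·(cos 218°, sin 218°) = (-47.881, -21.488). The tangent condition forces RD to be normal to DW, so DW runs along (−sin 218°, cos 218°); with |DW| = 26.1, W = (-31.812, -42.055). Then |MW| = |W − M| = 52.732.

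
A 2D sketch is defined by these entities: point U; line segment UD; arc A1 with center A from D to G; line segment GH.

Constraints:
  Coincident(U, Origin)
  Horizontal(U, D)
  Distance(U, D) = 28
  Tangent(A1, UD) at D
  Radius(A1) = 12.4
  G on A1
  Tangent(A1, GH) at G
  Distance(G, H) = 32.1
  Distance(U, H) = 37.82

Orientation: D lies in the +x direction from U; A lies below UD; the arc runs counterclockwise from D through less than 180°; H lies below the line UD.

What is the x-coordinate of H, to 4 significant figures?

4.513

Checks: U.y = 0.00, D.y = 0.00 ✓; |AG| = 12.40 ✓; ∠(AG, GH) = 90.00° ✓; |GH| = 32.10 ✓; |UH| = 37.82 ✓.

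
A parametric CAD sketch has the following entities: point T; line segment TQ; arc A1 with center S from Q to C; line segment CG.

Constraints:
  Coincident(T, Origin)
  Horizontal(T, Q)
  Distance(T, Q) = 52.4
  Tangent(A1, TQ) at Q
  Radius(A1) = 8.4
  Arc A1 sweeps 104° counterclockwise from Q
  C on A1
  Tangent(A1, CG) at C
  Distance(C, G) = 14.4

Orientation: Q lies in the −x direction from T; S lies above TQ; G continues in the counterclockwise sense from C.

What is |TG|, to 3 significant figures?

53.6

T is at the origin; T and Q share the same y with |TQ| = 52.4 and Q on the −x side, so Q = (-52.4, 0.00). The tangent condition forces SQ to be normal to TQ, so S = Q + (0, 8.4) = (-52.4, 8.40). On A1, Q sits at bearing -90° from S; a 104° counterclockwise sweep puts C at bearing 14°, so C = S + 8.4·(cos 14°, sin 14°) = (-44.2, 10.4). Since A1 is tangent to CG there, SC ⟂ CG, so CG runs along (−sin 14°, cos 14°); with |CG| = 14.4, G = (-47.7, 24.4). Then |TG| = |G − T| = 53.6.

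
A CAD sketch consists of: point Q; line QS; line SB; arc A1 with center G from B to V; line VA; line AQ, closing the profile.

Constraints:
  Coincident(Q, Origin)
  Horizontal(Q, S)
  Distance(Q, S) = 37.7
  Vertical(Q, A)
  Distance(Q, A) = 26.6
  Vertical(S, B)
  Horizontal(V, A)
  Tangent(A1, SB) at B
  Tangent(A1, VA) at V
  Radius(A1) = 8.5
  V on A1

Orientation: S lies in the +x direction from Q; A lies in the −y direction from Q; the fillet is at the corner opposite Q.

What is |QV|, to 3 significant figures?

39.5

Q is at the origin; Q and S share the same y with |QS| = 37.7 and S on the +x side, so S = (37.7, 0.00). QA is vertical with |QA| = 26.6 and A on the −y side, so A = (0.00, -26.6). The virtual corner opposite Q is at (37.7, -26.6). The tangent condition forces GB to be normal to SB and since A1 is tangent to VA there, GV ⟂ VA, with radius 8.5, so the center G sits 8.5 in from both sides at G = (29.2, -18.1). That places the tangent points at B = (37.7, -18.1) on SB and V = (29.2, -26.6) on VA. Then |QV| = |V − Q| = 39.5.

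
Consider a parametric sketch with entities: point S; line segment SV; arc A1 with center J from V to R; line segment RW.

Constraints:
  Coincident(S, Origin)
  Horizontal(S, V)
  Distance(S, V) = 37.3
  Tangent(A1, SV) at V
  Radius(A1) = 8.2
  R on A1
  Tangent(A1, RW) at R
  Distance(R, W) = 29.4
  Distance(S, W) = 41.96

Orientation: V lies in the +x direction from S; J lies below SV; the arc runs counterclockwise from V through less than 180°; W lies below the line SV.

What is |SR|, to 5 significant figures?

29.991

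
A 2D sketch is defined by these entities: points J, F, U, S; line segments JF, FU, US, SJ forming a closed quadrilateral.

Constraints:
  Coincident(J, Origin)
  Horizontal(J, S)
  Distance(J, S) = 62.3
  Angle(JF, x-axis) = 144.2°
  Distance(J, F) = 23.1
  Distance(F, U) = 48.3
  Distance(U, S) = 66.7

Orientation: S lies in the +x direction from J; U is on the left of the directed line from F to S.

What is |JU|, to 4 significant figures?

50.03

J is at the origin; JS is horizontal with |JS| = 62.3 and S in +x, so S = (62.3, 0). JF runs at 144.2° with |JF| = 23.1, so F = (-18.74, 13.51). U is determined by |FU| = 48.3 and |US| = 66.7 together: it lies at the intersection of circle(F, 48.3) and circle(S, 66.7). With |FS| = 82.15, the foot of the radical line on FS is 28.20 from F and the perpendicular offset is √(48.3² − 28.20²) = 39.21. Taking the left-of-FS solution: U = (15.53, 47.55).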